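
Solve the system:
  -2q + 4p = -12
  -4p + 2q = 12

infinitely many solutions

Row-reduce:
R1 ← R1 / (4).
R2 ← R2 + 4·R1.
Rank is 1 with 2 unknowns, leaving q free.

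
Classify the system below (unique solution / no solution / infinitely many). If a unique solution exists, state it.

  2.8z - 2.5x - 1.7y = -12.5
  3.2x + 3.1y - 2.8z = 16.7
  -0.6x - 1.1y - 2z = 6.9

Row-reduce the augmented matrix:
R1 ← R1 / (-5/2).
R2 ← R2 − 16/5·R1.
R3 ← R3 + 3/5·R1.
R2 ← R2 / (231/250).
R1 ← R1 − 17/25·R2.
R3 ← R3 + 173/250·R2.
R3 ← R3 / (-344/165).
R1 ← R1 + 56/33·R3.
R2 ← R2 − 28/33·R3.
Reading off the reduced rows gives x = -4, y = 5, z = -5.

x = -4, y = 5, z = -5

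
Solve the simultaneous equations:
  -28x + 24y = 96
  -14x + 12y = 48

infinitely many solutions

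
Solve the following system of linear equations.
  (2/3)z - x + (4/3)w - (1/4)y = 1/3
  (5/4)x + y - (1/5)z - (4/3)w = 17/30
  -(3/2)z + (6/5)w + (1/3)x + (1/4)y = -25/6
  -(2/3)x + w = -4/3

Row-reduce the augmented matrix:
R1 ← R1 / (-1).
R2 ← R2 − 5/4·R1.
R3 ← R3 − 1/3·R1.
R4 ← R4 + 2/3·R1.
R2 ← R2 / (11/16).
R1 ← R1 − 1/4·R2.
R3 ← R3 − 1/6·R2.
R4 ← R4 − 1/6·R2.
R3 ← R3 / (-1417/990).
R1 ← R1 + 148/165·R3.
R2 ← R2 − 152/165·R3.
R4 ← R4 + 296/495·R3.
R4 ← R4 / (-13241/21255).
R1 ← R1 + 17248/7085·R4.
R2 ← R2 − 31696/21255·R4.
R3 ← R3 + 1548/1417·R4.
Reading off the reduced rows gives x = 2, y = -4/3, z = 3, w = 0.

x = 2, y = -4/3, z = 3, w = 0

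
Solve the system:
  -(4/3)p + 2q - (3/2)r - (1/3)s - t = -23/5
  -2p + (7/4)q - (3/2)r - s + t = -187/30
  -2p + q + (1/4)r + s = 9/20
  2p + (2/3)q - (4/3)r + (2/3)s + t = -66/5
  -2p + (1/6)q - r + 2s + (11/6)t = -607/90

Row-reduce the augmented matrix:
R1 ← R1 / (-4/3).
R2 ← R2 + 2·R1.
R3 ← R3 + 2·R1.
R4 ← R4 − 2·R1.
R5 ← R5 + 2·R1.
R2 ← R2 / (-5/4).
R1 ← R1 + 3/2·R2.
R3 ← R3 + 2·R2.
R4 ← R4 − 11/3·R2.
R5 ← R5 + 17/6·R2.
R3 ← R3 / (13/10).
R1 ← R1 − 9/40·R3.
R2 ← R2 + 3/5·R3.
R4 ← R4 + 83/60·R3.
R5 ← R5 + 9/20·R3.
R4 ← R4 / (179/156).
R1 ← R1 − 47/104·R4.
R2 ← R2 − 19/13·R4.
R3 ← R3 − 23/13·R4.
R5 ← R5 − 691/156·R4.
R5 ← R5 / (-20737/1074).
R1 ← R1 + 1239/358·R5.
R2 ← R2 + 1516/179·R5.
R3 ← R3 + 1496/179·R5.
R4 ← R4 − 651/179·R5.
Reading off the reduced rows gives p = -2, q = -14/5, r = 3, s = -3/2, t = -7/3.

p = -2, q = -14/5, r = 3, s = -3/2, t = -7/3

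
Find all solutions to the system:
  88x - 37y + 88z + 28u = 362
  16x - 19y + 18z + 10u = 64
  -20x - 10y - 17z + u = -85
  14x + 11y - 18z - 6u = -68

infinitely many solutions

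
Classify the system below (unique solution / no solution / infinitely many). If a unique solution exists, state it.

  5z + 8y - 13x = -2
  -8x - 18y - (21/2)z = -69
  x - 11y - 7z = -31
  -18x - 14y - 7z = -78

Row-reduce:
R1 ← R1 / (-13).
R2 ← R2 + 8·R1.
R3 ← R3 − 1·R1.
R4 ← R4 + 18·R1.
R2 ← R2 / (-298/13).
R1 ← R1 + 8/13·R2.
R3 ← R3 + 135/13·R2.
R4 ← R4 + 326/13·R2.
R3 ← R3 / (-277/596).
R1 ← R1 + 3/149·R3.
R2 ← R2 − 353/596·R3.
R4 ← R4 − 277/298·R3.
Row 4 reduces to 0 = -2, a contradiction. The system is inconsistent.

no solution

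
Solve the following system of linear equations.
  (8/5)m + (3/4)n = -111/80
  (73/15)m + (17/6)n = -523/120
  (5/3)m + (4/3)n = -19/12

m = -3/4, n = -1/4

Row-reduce the augmented matrix:
R1 ← R1 / (8/5).
R2 ← R2 − 73/15·R1.
R3 ← R3 − 5/3·R1.
R2 ← R2 / (53/96).
R1 ← R1 − 15/32·R2.
R3 ← R3 − 53/96·R2.
R3 reduces to 0 = 0, so the extra equation is consistent.
Reading off the reduced rows gives m = -3/4, n = -1/4.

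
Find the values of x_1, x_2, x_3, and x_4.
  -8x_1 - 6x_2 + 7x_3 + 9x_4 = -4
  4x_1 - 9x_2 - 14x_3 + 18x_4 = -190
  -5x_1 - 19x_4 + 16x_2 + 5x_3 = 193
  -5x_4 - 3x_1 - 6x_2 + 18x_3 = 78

Row-reduce the augmented matrix:
R1 ← R1 / (-8).
R2 ← R2 − 4·R1.
R3 ← R3 + 5·R1.
R4 ← R4 + 3·R1.
R2 ← R2 / (-12).
R1 ← R1 − 3/4·R2.
R3 ← R3 − 79/4·R2.
R4 ← R4 + 15/4·R2.
R3 ← R3 / (-533/32).
R1 ← R1 + 49/32·R3.
R2 ← R2 − 7/8·R3.
R4 ← R4 − 597/32·R3.
R4 ← R4 / (-805/533).
R1 ← R1 + 458/533·R4.
R2 ← R2 + 652/533·R4.
R3 ← R3 + 397/533·R4.
Reading off the reduced rows gives x_1 = -3, x_2 = 6, x_3 = 5, x_4 = -3.

x_1 = -3, x_2 = 6, x_3 = 5, x_4 = -3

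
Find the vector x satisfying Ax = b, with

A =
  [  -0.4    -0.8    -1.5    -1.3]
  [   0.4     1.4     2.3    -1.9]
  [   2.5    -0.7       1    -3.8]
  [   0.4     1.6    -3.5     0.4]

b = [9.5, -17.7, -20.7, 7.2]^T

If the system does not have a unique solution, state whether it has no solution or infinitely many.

Row-reduce the augmented matrix:
R1 ← R1 / (-2/5).
R2 ← R2 − 2/5·R1.
R3 ← R3 − 5/2·R1.
R4 ← R4 − 2/5·R1.
R2 ← R2 / (3/5).
R1 ← R1 − 2·R2.
R3 ← R3 + 57/10·R2.
R4 ← R4 − 4/5·R2.
R3 ← R3 / (-31/40).
R1 ← R1 − 13/12·R3.
R2 ← R2 − 4/3·R3.
R4 ← R4 + 91/15·R3.
R4 ← R4 / (311257/930).
R1 ← R1 + 4208/93·R4.
R2 ← R2 + 7268/93·R4.
R3 ← R3 − 1693/31·R4.
Reading off the reduced rows gives x_1 = -6, x_2 = -3, x_3 = -4, x_4 = 1.

x_1 = -6, x_2 = -3, x_3 = -4, x_4 = 1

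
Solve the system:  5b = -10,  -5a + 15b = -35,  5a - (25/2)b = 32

no solution

Row-reduce:
Swap R1 and R2.
R1 ← R1 / (-5).
R3 ← R3 − 5·R1.
R2 ← R2 / (5).
R1 ← R1 + 3·R2.
R3 ← R3 − 5/2·R2.
Row 3 reduces to 0 = 2, a contradiction. The system is inconsistent.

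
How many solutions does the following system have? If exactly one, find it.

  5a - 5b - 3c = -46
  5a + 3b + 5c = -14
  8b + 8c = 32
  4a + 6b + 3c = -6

a = -6, b = 2, c = 2

Row-reduce the augmented matrix:
R1 ← R1 / (5).
R2 ← R2 − 5·R1.
R4 ← R4 − 4·R1.
R2 ← R2 / (8).
R1 ← R1 + 1·R2.
R3 ← R3 − 8·R2.
R4 ← R4 − 10·R2.
Swap R3 and R4.
R3 ← R3 / (-23/5).
R1 ← R1 − 2/5·R3.
R2 ← R2 − 1·R3.
R4 reduces to 0 = 0, so the extra equation is consistent.
Reading off the reduced rows gives a = -6, b = 2, c = 2.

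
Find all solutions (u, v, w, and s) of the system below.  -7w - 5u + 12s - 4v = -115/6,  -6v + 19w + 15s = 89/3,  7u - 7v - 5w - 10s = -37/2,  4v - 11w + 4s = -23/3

Row-reduce the augmented matrix:
R1 ← R1 / (-5).
R3 ← R3 − 7·R1.
R2 ← R2 / (-6).
R1 ← R1 − 4/5·R2.
R3 ← R3 + 63/5·R2.
R4 ← R4 − 4·R2.
R3 ← R3 / (-547/10).
R1 ← R1 − 59/15·R3.
R2 ← R2 + 19/6·R3.
R4 ← R4 − 5/3·R3.
R4 ← R4 / (21739/1641).
R1 ← R1 + 3571/1641·R4.
R2 ← R2 + 1756/1641·R4.
R3 ← R3 − 247/547·R4.
Reading off the reduced rows gives u = 3/2, v = 2, w = 5/3, s = 2/3.

u = 3/2, v = 2, w = 5/3, s = 2/3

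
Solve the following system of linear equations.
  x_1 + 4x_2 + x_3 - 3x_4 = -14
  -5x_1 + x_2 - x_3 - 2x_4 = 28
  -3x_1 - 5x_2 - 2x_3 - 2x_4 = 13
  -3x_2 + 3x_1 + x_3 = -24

Row-reduce the augmented matrix:
R2 ← R2 + 5·R1.
R3 ← R3 + 3·R1.
R4 ← R4 − 3·R1.
R2 ← R2 / (21).
R1 ← R1 − 4·R2.
R3 ← R3 − 7·R2.
R4 ← R4 + 15·R2.
R3 ← R3 / (-1/3).
R1 ← R1 − 5/21·R3.
R2 ← R2 − 4/21·R3.
R4 ← R4 − 6/7·R3.
R4 ← R4 / (-118/7).
R1 ← R1 + 25/7·R4.
R2 ← R2 + 27/7·R4.
R3 ← R3 − 16·R4.
Reading off the reduced rows gives x_1 = -6, x_2 = 1, x_3 = -3, x_4 = 3.

x_1 = -6, x_2 = 1, x_3 = -3, x_4 = 3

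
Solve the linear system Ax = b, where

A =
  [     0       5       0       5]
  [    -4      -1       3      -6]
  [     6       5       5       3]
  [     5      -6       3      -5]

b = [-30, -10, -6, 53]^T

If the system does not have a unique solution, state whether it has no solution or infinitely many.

Row-reduce the augmented matrix:
Swap R1 and R2.
R1 ← R1 / (-4).
R3 ← R3 − 6·R1.
R4 ← R4 − 5·R1.
R2 ← R2 / (5).
R1 ← R1 − 1/4·R2.
R3 ← R3 − 7/2·R2.
R4 ← R4 + 29/4·R2.
R3 ← R3 / (19/2).
R1 ← R1 + 3/4·R3.
R4 ← R4 − 27/4·R3.
R4 ← R4 / (3/2).
R1 ← R1 − 1/2·R4.
R2 ← R2 − 1·R4.
R3 ← R3 + 1·R4.
Reading off the reduced rows gives x_1 = 5, x_2 = -4, x_3 = -2, x_4 = -2.

x_1 = 5, x_2 = -4, x_3 = -2, x_4 = -2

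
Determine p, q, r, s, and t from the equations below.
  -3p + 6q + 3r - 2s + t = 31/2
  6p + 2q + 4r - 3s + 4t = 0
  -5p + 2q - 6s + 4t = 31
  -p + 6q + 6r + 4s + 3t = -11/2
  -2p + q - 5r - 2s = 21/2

p = -2, q = 1/2, r = 0, s = -3, t = 1/2

Row-reduce the augmented matrix:
R1 ← R1 / (-3).
R2 ← R2 − 6·R1.
R3 ← R3 + 5·R1.
R4 ← R4 + 1·R1.
R5 ← R5 + 2·R1.
R2 ← R2 / (14).
R1 ← R1 + 2·R2.
R3 ← R3 + 8·R2.
R4 ← R4 − 4·R2.
R5 ← R5 + 3·R2.
R3 ← R3 / (5/7).
R1 ← R1 − 3/7·R3.
R2 ← R2 − 5/7·R3.
R4 ← R4 − 15/7·R3.
R5 ← R5 + 34/7·R3.
R4 ← R4 / (80/3).
R1 ← R1 − 11/3·R4.
R2 ← R2 − 37/6·R4.
R3 ← R3 + 28/3·R4.
R5 ← R5 + 95/2·R4.
R5 ← R5 / (1713/160).
R1 ← R1 + 11/16·R5.
R2 ← R2 + 249/160·R5.
R3 ← R3 − 47/20·R5.
R4 ← R4 + 49/80·R5.
Reading off the reduced rows gives p = -2, q = 1/2, r = 0, s = -3, t = 1/2.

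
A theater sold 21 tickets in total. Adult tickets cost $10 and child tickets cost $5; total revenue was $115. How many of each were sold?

adult tickets: 2, child tickets: 19

Let a = adult tickets, c = child tickets.
  a + c = 21
  10a + 5c = 115
Row-reduce the augmented matrix:
R2 ← R2 − 10·R1.
R2 ← R2 / (-5).
R1 ← R1 − 1·R2.
Reading off the reduced rows gives a = 2, c = 19.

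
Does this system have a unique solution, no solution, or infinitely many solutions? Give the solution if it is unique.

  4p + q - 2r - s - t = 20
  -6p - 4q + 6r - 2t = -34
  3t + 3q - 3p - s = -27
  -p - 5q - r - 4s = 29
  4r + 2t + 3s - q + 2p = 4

p = 5, q = -6, r = -4, s = 0, t = 2

Row-reduce the augmented matrix:
R1 ← R1 / (4).
R2 ← R2 + 6·R1.
R3 ← R3 + 3·R1.
R4 ← R4 + 1·R1.
R5 ← R5 − 2·R1.
R2 ← R2 / (-5/2).
R1 ← R1 − 1/4·R2.
R3 ← R3 − 15/4·R2.
R4 ← R4 + 19/4·R2.
R5 ← R5 + 3/2·R2.
R3 ← R3 / (3).
R1 ← R1 + 1/5·R3.
R2 ← R2 + 6/5·R3.
R4 ← R4 + 36/5·R3.
R5 ← R5 − 16/5·R3.
R4 ← R4 / (-11).
R1 ← R1 + 2/3·R4.
R2 ← R2 + 1·R4.
R3 ← R3 + 4/3·R4.
R5 ← R5 − 26/3·R4.
R5 ← R5 / (1183/165).
R1 ← R1 + 124/165·R5.
R2 ← R2 − 3/11·R5.
R3 ← R3 + 149/165·R5.
R4 ← R4 − 4/55·R5.
Reading off the reduced rows gives p = 5, q = -6, r = -4, s = 0, t = 2.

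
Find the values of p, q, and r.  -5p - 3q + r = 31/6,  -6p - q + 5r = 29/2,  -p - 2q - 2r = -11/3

p = -4/3, q = 1, r = 3/2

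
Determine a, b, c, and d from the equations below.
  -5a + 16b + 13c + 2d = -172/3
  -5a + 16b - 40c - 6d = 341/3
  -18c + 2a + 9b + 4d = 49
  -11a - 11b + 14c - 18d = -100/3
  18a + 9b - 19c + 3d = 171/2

Row-reduce the augmented matrix:
R1 ← R1 / (-5).
R2 ← R2 + 5·R1.
R3 ← R3 − 2·R1.
R4 ← R4 + 11·R1.
R5 ← R5 − 18·R1.
Swap R2 and R3.
R2 ← R2 / (77/5).
R1 ← R1 + 16/5·R2.
R4 ← R4 + 231/5·R2.
R5 ← R5 − 333/5·R2.
R3 ← R3 / (-53).
R1 ← R1 + 405/77·R3.
R2 ← R2 + 64/77·R3.
R4 ← R4 + 53·R3.
R5 ← R5 − 6403/77·R3.
Swap R4 and R5.
R4 ← R4 / (-94313/4081).
R1 ← R1 − 5678/4081·R4.
R2 ← R2 − 1784/4081·R4.
R3 ← R3 − 8/53·R4.
R5 reduces to 0 = 0, so the extra equation is consistent.
Reading off the reduced rows gives a = 2, b = -1/3, c = -3, d = -3/2.

a = 2, b = -1/3, c = -3, d = -3/2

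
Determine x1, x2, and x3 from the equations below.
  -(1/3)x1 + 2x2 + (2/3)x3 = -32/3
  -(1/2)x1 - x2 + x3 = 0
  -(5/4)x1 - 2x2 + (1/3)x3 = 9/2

x1 = 2, x2 = -4, x3 = -3

Row-reduce the augmented matrix:
R1 ← R1 / (-1/3).
R2 ← R2 + 1/2·R1.
R3 ← R3 + 5/4·R1.
R2 ← R2 / (-4).
R1 ← R1 + 6·R2.
R3 ← R3 + 19/2·R2.
R3 ← R3 / (-13/6).
R1 ← R1 + 2·R3.
Reading off the reduced rows gives x1 = 2, x2 = -4, x3 = -3.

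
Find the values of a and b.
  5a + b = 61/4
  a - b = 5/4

From equation 1: b = 61/4 − 5·a.
Substitute into equation 2 and solve: a = 11/4.
Then b = 3/2.

a = 11/4, b = 3/2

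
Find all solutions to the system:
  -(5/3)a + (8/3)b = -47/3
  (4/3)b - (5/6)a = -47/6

Row-reduce:
R1 ← R1 / (-5/3).
R2 ← R2 + 5/6·R1.
Rank is 1 with 2 unknowns, leaving b free.

infinitely many solutions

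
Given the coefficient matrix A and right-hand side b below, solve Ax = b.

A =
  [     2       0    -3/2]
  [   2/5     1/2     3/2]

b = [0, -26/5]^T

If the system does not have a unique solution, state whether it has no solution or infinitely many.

infinitely many solutions

Row-reduce:
R1 ← R1 / (2).
R2 ← R2 − 2/5·R1.
R2 ← R2 / (1/2).
Rank is 2 with 3 unknowns, leaving x_3 free.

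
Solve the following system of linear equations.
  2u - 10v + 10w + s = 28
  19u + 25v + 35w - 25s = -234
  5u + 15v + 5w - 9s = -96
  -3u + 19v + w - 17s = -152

Row-reduce:
R1 ← R1 / (2).
R2 ← R2 − 19·R1.
R3 ← R3 − 5·R1.
R4 ← R4 + 3·R1.
R2 ← R2 / (120).
R1 ← R1 + 5·R2.
R3 ← R3 − 40·R2.
R4 ← R4 − 4·R2.
Swap R3 and R4.
R3 ← R3 / (18).
R1 ← R1 − 5/2·R3.
R2 ← R2 + 1/2·R3.
Row 4 reduces to 0 = 2/3, a contradiction. The system is inconsistent.

no solution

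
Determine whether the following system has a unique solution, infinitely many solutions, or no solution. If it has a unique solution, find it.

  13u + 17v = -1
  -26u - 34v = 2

Row-reduce:
R1 ← R1 / (13).
R2 ← R2 + 26·R1.
Rank is 1 with 2 unknowns, leaving v free.

infinitely many solutions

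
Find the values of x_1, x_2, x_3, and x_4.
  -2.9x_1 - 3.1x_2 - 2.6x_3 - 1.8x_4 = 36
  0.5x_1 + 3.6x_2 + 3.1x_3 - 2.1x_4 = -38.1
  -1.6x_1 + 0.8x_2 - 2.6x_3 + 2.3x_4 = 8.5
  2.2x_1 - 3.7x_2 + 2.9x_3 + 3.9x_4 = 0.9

x_1 = 0, x_2 = -6, x_3 = -6, x_4 = -1

Row-reduce the augmented matrix:
R1 ← R1 / (-29/10).
R2 ← R2 − 1/2·R1.
R3 ← R3 + 8/5·R1.
R4 ← R4 − 11/5·R1.
R2 ← R2 / (889/290).
R1 ← R1 − 31/29·R2.
R3 ← R3 − 364/145·R2.
R4 ← R4 + 351/58·R2.
R3 ← R3 / (-2119/635).
R1 ← R1 + 25/889·R3.
R2 ← R2 − 769/889·R3.
R4 ← R4 − 27392/4445·R3.
R4 ← R4 / (556427/74165).
R1 ← R1 − 42031/29666·R4.
R2 ← R2 − 17177/29666·R4.
R3 ← R3 + 6689/4238·R4.
Reading off the reduced rows gives x_1 = 0, x_2 = -6, x_3 = -6, x_4 = -1.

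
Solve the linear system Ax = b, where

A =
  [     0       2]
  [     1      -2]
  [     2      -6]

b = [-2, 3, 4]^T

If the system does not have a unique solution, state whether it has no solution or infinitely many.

Row-reduce:
Swap R1 and R2.
R3 ← R3 − 2·R1.
R2 ← R2 / (2).
R1 ← R1 + 2·R2.
R3 ← R3 + 2·R2.
Row 3 reduces to 0 = -4, a contradiction. The system is inconsistent.

no solution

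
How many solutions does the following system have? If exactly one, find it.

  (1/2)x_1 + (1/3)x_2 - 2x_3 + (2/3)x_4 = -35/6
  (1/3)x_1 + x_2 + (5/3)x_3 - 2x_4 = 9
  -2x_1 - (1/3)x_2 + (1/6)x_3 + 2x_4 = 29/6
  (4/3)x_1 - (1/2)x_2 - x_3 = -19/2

x_1 = -3, x_2 = 5, x_3 = 3, x_4 = 0

Row-reduce the augmented matrix:
R1 ← R1 / (1/2).
R2 ← R2 − 1/3·R1.
R3 ← R3 + 2·R1.
R4 ← R4 − 4/3·R1.
R2 ← R2 / (7/9).
R1 ← R1 − 2/3·R2.
R3 ← R3 − 1·R2.
R4 ← R4 + 25/18·R2.
R3 ← R3 / (-491/42).
R1 ← R1 + 46/7·R3.
R2 ← R2 − 27/7·R3.
R4 ← R4 − 407/42·R3.
R4 ← R4 / (487/1473).
R1 ← R1 + 472/491·R4.
R2 ← R2 + 278/491·R4.
R3 ← R3 + 328/491·R4.
Reading off the reduced rows gives x_1 = -3, x_2 = 5, x_3 = 3, x_4 = 0.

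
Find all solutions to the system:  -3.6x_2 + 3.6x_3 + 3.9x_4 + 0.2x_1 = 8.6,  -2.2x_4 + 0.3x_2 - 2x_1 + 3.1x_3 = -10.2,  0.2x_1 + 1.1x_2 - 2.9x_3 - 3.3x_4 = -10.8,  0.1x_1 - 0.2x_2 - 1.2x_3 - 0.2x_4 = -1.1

x_1 = 1, x_2 = 2, x_3 = 0, x_4 = 4

Row-reduce the augmented matrix:
R1 ← R1 / (1/5).
R2 ← R2 + 2·R1.
R3 ← R3 − 1/5·R1.
R4 ← R4 − 1/10·R1.
R2 ← R2 / (-357/10).
R1 ← R1 + 18·R2.
R3 ← R3 − 47/10·R2.
R4 ← R4 − 8/5·R2.
R3 ← R3 / (-142/105).
R1 ← R1 + 12/7·R3.
R2 ← R2 + 23/21·R3.
R4 ← R4 + 131/105·R3.
R4 ← R4 / (40363/24140).
R1 ← R1 − 9489/2414·R4.
R2 ← R2 − 1058/1207·R4.
R3 ← R3 − 2102/1207·R4.
Reading off the reduced rows gives x_1 = 1, x_2 = 2, x_3 = 0, x_4 = 4.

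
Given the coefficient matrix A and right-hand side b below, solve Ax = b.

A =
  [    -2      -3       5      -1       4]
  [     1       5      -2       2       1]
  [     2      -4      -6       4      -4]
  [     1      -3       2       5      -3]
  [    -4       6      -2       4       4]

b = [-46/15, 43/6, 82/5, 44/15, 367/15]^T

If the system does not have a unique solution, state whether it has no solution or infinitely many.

x_1 = -8/5, x_2 = -1/2, x_3 = -7/3, x_4 = 5/2, x_5 = 8/5

Row-reduce the augmented matrix:
R1 ← R1 / (-2).
R2 ← R2 − 1·R1.
R3 ← R3 − 2·R1.
R4 ← R4 − 1·R1.
R5 ← R5 + 4·R1.
R2 ← R2 / (7/2).
R1 ← R1 − 3/2·R2.
R3 ← R3 + 7·R2.
R4 ← R4 + 9/2·R2.
R5 ← R5 − 12·R2.
Swap R3 and R4.
R3 ← R3 / (36/7).
R1 ← R1 + 19/7·R3.
R2 ← R2 − 1/7·R3.
R5 ← R5 + 96/7·R3.
R4 ← R4 / (6).
R1 ← R1 − 13/4·R4.
R2 ← R2 − 1/4·R4.
R3 ← R3 − 5/4·R4.
R5 ← R5 − 18·R4.
R5 ← R5 / (-74/3).
R1 ← R1 + 181/36·R5.
R2 ← R2 − 19/36·R5.
R3 ← R3 + 25/36·R5.
R4 ← R4 − 1·R5.
Reading off the reduced rows gives x_1 = -8/5, x_2 = -1/2, x_3 = -7/3, x_4 = 5/2, x_5 = 8/5.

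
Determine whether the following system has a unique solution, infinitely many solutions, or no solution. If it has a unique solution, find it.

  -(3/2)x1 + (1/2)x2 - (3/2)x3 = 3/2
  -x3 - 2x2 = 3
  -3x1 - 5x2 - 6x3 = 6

no solution

Row-reduce:
R1 ← R1 / (-3/2).
R3 ← R3 + 3·R1.
R2 ← R2 / (-2).
R1 ← R1 + 1/3·R2.
R3 ← R3 + 6·R2.
Row 3 reduces to 0 = -6, a contradiction. The system is inconsistent.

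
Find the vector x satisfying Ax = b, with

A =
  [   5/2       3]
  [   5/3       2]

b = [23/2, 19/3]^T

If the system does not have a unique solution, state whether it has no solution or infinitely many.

no solution

Row-reduce:
R1 ← R1 / (5/2).
R2 ← R2 − 5/3·R1.
Row 2 reduces to 0 = -4/3, a contradiction. The system is inconsistent.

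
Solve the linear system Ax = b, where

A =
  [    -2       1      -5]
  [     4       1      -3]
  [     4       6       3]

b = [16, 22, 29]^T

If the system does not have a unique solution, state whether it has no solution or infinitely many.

Row-reduce the augmented matrix:
R1 ← R1 / (-2).
R2 ← R2 − 4·R1.
R3 ← R3 − 4·R1.
R2 ← R2 / (3).
R1 ← R1 + 1/2·R2.
R3 ← R3 − 8·R2.
R3 ← R3 / (83/3).
R1 ← R1 − 1/3·R3.
R2 ← R2 + 13/3·R3.
Reading off the reduced rows gives x_1 = 2, x_2 = 5, x_3 = -3.

x_1 = 2, x_2 = 5, x_3 = -3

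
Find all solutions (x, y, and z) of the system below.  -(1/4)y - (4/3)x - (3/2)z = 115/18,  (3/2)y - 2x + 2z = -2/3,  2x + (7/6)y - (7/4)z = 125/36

x = -5/3, y = 4/3, z = -3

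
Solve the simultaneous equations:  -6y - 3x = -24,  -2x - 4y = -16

infinitely many solutions

Row-reduce:
R1 ← R1 / (-3).
R2 ← R2 + 2·R1.
Rank is 1 with 2 unknowns, leaving y free.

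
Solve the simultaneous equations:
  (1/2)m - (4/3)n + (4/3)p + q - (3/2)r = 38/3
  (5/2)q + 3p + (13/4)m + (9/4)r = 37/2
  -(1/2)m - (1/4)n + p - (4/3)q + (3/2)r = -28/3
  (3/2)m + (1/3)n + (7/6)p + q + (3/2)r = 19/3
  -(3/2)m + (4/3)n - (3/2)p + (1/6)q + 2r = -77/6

no solution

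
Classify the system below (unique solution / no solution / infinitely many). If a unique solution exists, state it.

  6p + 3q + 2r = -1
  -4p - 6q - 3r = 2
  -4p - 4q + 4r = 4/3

Row-reduce the augmented matrix:
R1 ← R1 / (6).
R2 ← R2 + 4·R1.
R3 ← R3 + 4·R1.
R2 ← R2 / (-4).
R1 ← R1 − 1/2·R2.
R3 ← R3 + 2·R2.
R3 ← R3 / (37/6).
R1 ← R1 − 1/8·R3.
R2 ← R2 − 5/12·R3.
Reading off the reduced rows gives p = 0, q = -1/3, r = 0.

p = 0, q = -1/3, r = 0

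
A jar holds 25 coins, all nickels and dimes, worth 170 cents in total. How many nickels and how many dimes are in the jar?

nickels: 16, dimes: 9

Let n = nickels, d = dimes.
  n + d = 25
  5n + 10d = 170
From equation 1: n = 25 − d.
Substitute into equation 2 and solve: d = 9.
Then n = 16.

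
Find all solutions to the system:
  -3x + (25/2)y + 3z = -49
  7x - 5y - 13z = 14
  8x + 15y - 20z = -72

no solution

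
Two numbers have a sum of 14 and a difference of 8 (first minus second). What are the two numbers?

Let x = first number, y = second number.
  x + y = 14
  x - y = 8
Row-reduce the augmented matrix:
R2 ← R2 − 1·R1.
R2 ← R2 / (-2).
R1 ← R1 − 1·R2.
Reading off the reduced rows gives x = 11, y = 3.

first number: 11, second number: 3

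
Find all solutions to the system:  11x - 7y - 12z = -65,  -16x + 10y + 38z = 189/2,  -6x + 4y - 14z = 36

no solution

Row-reduce:
R1 ← R1 / (11).
R2 ← R2 + 16·R1.
R3 ← R3 + 6·R1.
R2 ← R2 / (-2/11).
R1 ← R1 + 7/11·R2.
R3 ← R3 − 2/11·R2.
Row 3 reduces to 0 = 1/2, a contradiction. The system is inconsistent.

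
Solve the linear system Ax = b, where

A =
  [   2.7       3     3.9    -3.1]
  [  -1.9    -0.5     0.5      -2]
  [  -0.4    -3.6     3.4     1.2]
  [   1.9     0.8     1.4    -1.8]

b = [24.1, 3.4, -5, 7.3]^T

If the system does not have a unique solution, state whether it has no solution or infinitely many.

Row-reduce the augmented matrix:
R1 ← R1 / (27/10).
R2 ← R2 + 19/10·R1.
R3 ← R3 + 2/5·R1.
R4 ← R4 − 19/10·R1.
R2 ← R2 / (29/18).
R1 ← R1 − 10/9·R2.
R3 ← R3 + 142/45·R2.
R4 ← R4 + 59/45·R2.
R3 ← R3 / (7491/725).
R1 ← R1 + 23/29·R3.
R2 ← R2 − 292/145·R3.
R4 ← R4 − 1879/1450·R3.
R4 ← R4 / (-469039/224730).
R1 ← R1 − 26155/22473·R4.
R2 ← R2 + 25699/22473·R4.
R3 ← R3 + 16202/22473·R4.
Reading off the reduced rows gives x_1 = -1, x_2 = 4, x_3 = 3, x_4 = -1.

x_1 = -1, x_2 = 4, x_3 = 3, x_4 = -1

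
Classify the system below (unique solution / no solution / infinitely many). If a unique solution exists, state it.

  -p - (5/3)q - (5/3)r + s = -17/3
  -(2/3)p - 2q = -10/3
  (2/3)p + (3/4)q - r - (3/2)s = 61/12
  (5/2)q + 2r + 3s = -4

Row-reduce:
R1 ← R1 / (-1).
R2 ← R2 + 2/3·R1.
R3 ← R3 − 2/3·R1.
R2 ← R2 / (-8/9).
R1 ← R1 − 5/3·R2.
R3 ← R3 + 13/36·R2.
R4 ← R4 − 5/2·R2.
R3 ← R3 / (-41/16).
R1 ← R1 − 15/4·R3.
R2 ← R2 + 5/4·R3.
R4 ← R4 − 41/8·R3.
Row 4 reduces to 0 = -1/2, a contradiction. The system is inconsistent.

no solution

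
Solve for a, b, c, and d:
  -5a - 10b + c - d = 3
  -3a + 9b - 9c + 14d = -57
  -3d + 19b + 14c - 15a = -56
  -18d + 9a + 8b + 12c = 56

Row-reduce the augmented matrix:
R1 ← R1 / (-5).
R2 ← R2 + 3·R1.
R3 ← R3 + 15·R1.
R4 ← R4 − 9·R1.
R2 ← R2 / (15).
R1 ← R1 − 2·R2.
R3 ← R3 − 49·R2.
R4 ← R4 + 10·R2.
R3 ← R3 / (1059/25).
R1 ← R1 − 27/25·R3.
R2 ← R2 + 16/25·R3.
R4 ← R4 − 37/5·R3.
R4 ← R4 / (-5512/3177).
R1 ← R1 + 562/1059·R4.
R2 ← R2 − 803/3177·R4.
R3 ← R3 + 3577/3177·R4.
Reading off the reduced rows gives a = 4, b = -2, c = 3, d = 0.

a = 4, b = -2, c = 3, d = 0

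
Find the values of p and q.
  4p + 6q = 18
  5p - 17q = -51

p = 0, q = 3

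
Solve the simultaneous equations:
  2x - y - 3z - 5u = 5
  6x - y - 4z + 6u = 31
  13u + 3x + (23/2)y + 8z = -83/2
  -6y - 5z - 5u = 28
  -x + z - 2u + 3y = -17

no solution

Row-reduce:
R1 ← R1 / (2).
R2 ← R2 − 6·R1.
R3 ← R3 − 3·R1.
R5 ← R5 + 1·R1.
R2 ← R2 / (2).
R1 ← R1 + 1/2·R2.
R3 ← R3 − 13·R2.
R4 ← R4 + 6·R2.
R5 ← R5 − 5/2·R2.
R3 ← R3 / (-20).
R1 ← R1 + 1/4·R3.
R2 ← R2 − 5/2·R3.
R4 ← R4 − 10·R3.
R5 ← R5 + 27/4·R3.
Swap R4 and R5.
R4 ← R4 / (42/5).
R1 ← R1 − 21/5·R4.
R2 ← R2 + 4·R4.
R3 ← R3 − 29/5·R4.
Row 5 reduces to 0 = -1/2, a contradiction. The system is inconsistent.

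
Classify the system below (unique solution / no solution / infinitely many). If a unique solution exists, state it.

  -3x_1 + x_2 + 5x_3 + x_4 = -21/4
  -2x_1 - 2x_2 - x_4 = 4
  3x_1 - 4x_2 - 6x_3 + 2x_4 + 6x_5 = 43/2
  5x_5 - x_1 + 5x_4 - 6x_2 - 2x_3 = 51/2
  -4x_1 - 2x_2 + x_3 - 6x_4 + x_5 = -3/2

Row-reduce the augmented matrix:
R1 ← R1 / (-3).
R2 ← R2 + 2·R1.
R3 ← R3 − 3·R1.
R4 ← R4 + 1·R1.
R5 ← R5 + 4·R1.
R2 ← R2 / (-8/3).
R1 ← R1 + 1/3·R2.
R3 ← R3 + 3·R2.
R4 ← R4 + 19/3·R2.
R5 ← R5 + 10/3·R2.
R3 ← R3 / (11/4).
R1 ← R1 + 5/4·R3.
R2 ← R2 − 5/4·R3.
R4 ← R4 − 17/4·R3.
R5 ← R5 + 3/2·R3.
R4 ← R4 / (12/11).
R1 ← R1 − 23/11·R4.
R2 ← R2 + 35/22·R4.
R3 ← R3 − 39/22·R4.
R5 ← R5 + 57/22·R4.
R5 ← R5 / (-47/8).
R1 ← R1 − 131/12·R5.
R2 ← R2 + 215/24·R5.
R3 ← R3 − 73/8·R5.
R4 ← R4 + 47/12·R5.
Reading off the reduced rows gives x_1 = -3/2, x_2 = -5/4, x_3 = -2, x_4 = 3/2, x_5 = 1.

x_1 = -3/2, x_2 = -5/4, x_3 = -2, x_4 = 3/2, x_5 = 1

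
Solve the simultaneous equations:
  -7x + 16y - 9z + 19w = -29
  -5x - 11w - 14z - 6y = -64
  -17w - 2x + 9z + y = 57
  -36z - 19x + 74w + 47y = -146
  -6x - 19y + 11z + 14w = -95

no solution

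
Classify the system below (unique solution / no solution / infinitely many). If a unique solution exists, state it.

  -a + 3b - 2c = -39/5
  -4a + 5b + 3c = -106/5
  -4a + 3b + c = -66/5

a = 4/5, b = -3, c = -1

Row-reduce the augmented matrix:
R1 ← R1 / (-1).
R2 ← R2 + 4·R1.
R3 ← R3 + 4·R1.
R2 ← R2 / (-7).
R1 ← R1 + 3·R2.
R3 ← R3 + 9·R2.
R3 ← R3 / (-36/7).
R1 ← R1 + 19/7·R3.
R2 ← R2 + 11/7·R3.
Reading off the reduced rows gives a = 4/5, b = -3, c = -1.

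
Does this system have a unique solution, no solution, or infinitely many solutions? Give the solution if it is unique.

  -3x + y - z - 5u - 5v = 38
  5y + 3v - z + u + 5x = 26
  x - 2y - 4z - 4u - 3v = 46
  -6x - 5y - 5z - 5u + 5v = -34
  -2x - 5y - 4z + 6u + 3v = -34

Row-reduce the augmented matrix:
R1 ← R1 / (-3).
R2 ← R2 − 5·R1.
R3 ← R3 − 1·R1.
R4 ← R4 + 6·R1.
R5 ← R5 + 2·R1.
R2 ← R2 / (20/3).
R1 ← R1 + 1/3·R2.
R3 ← R3 + 5/3·R2.
R4 ← R4 + 7·R2.
R5 ← R5 + 17/3·R2.
R3 ← R3 / (-5).
R1 ← R1 − 1/5·R3.
R2 ← R2 + 2/5·R3.
R4 ← R4 + 29/5·R3.
R5 ← R5 + 28/5·R3.
R4 ← R4 / (6).
R1 ← R1 − 1·R4.
R2 ← R2 + 1/2·R4.
R3 ← R3 − 3/2·R4.
R5 ← R5 − 23/2·R4.
R5 ← R5 / (-6851/300).
R1 ← R1 + 47/30·R5.
R2 ← R2 − 313/300·R5.
R3 ← R3 + 289/100·R5.
R4 ← R4 − 409/150·R5.
Reading off the reduced rows gives x = 4, y = 4, z = -6, u = -2, v = -6.

x = 4, y = 4, z = -6, u = -2, v = -6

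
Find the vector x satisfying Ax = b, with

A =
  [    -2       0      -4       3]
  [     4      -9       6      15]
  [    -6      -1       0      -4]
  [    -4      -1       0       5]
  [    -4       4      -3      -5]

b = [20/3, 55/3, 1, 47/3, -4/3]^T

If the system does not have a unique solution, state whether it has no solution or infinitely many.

x_1 = -5/3, x_2 = 1, x_3 = 2/3, x_4 = 2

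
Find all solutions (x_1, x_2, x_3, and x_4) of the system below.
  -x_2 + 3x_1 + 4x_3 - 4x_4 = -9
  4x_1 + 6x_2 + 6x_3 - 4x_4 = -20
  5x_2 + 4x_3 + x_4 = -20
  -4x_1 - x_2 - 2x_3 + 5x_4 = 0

infinitely many solutions

Row-reduce:
R1 ← R1 / (3).
R2 ← R2 − 4·R1.
R4 ← R4 + 4·R1.
R2 ← R2 / (22/3).
R1 ← R1 + 1/3·R2.
R3 ← R3 − 5·R2.
R4 ← R4 + 7/3·R2.
R3 ← R3 / (39/11).
R1 ← R1 − 15/11·R3.
R2 ← R2 − 1/11·R3.
R4 ← R4 − 39/11·R3.
Rank is 3 with 4 unknowns, leaving x_4 free.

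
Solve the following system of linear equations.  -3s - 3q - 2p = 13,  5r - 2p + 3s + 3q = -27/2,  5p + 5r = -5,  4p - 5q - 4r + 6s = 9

Row-reduce the augmented matrix:
R1 ← R1 / (-2).
R2 ← R2 + 2·R1.
R3 ← R3 − 5·R1.
R4 ← R4 − 4·R1.
R2 ← R2 / (6).
R1 ← R1 − 3/2·R2.
R3 ← R3 + 15/2·R2.
R4 ← R4 + 11·R2.
R3 ← R3 / (45/4).
R1 ← R1 + 5/4·R3.
R2 ← R2 − 5/6·R3.
R4 ← R4 − 31/6·R3.
R4 ← R4 / (11).
R2 ← R2 − 1·R4.
Reading off the reduced rows gives p = -1/2, q = -3, r = -1/2, s = -1.

p = -1/2, q = -3, r = -1/2, s = -1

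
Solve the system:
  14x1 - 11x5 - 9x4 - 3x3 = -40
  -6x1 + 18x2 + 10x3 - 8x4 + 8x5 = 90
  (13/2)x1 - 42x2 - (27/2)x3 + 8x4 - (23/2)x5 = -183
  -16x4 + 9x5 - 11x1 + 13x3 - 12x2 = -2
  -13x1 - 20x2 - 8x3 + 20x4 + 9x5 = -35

no solution

Row-reduce:
R1 ← R1 / (14).
R2 ← R2 + 6·R1.
R3 ← R3 − 13/2·R1.
R4 ← R4 + 11·R1.
R5 ← R5 + 13·R1.
R2 ← R2 / (18).
R3 ← R3 + 42·R2.
R4 ← R4 + 12·R2.
R5 ← R5 + 20·R2.
R3 ← R3 / (691/84).
R1 ← R1 + 3/14·R3.
R2 ← R2 − 61/126·R3.
R4 ← R4 − 691/42·R3.
R5 ← R5 + 139/126·R3.
Swap R4 and R5.
R4 ← R4 / (-7481/2073).
R1 ← R1 + 723/691·R4.
R2 ← R2 − 524/2073·R4.
R3 ← R3 + 1301/691·R4.
Row 5 reduces to 0 = 4, a contradiction. The system is inconsistent.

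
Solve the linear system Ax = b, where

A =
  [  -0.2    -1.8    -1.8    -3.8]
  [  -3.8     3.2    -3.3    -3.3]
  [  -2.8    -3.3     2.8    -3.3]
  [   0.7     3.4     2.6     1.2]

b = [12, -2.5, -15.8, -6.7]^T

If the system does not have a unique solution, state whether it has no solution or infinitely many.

Row-reduce the augmented matrix:
R1 ← R1 / (-1/5).
R2 ← R2 + 19/5·R1.
R3 ← R3 + 14/5·R1.
R4 ← R4 − 7/10·R1.
R2 ← R2 / (187/5).
R1 ← R1 − 9·R2.
R3 ← R3 − 219/10·R2.
R4 ← R4 + 29/10·R2.
R3 ← R3 / (37049/3740).
R1 ← R1 − 585/374·R3.
R2 ← R2 − 309/374·R3.
R4 ← R4 + 4877/3740·R3.
R4 ← R4 / (-2037593/370490).
R1 ← R1 − 33755/37049·R4.
R2 ← R2 − 38729/37049·R4.
R3 ← R3 − 35735/37049·R4.
Reading off the reduced rows gives x_1 = 5, x_2 = 0, x_3 = -3, x_4 = -2.

x_1 = 5, x_2 = 0, x_3 = -3, x_4 = -2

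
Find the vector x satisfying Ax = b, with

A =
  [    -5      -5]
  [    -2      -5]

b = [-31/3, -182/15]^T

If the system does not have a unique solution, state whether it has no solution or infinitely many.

Row-reduce the augmented matrix:
R1 ← R1 / (-5).
R2 ← R2 + 2·R1.
R2 ← R2 / (-3).
R1 ← R1 − 1·R2.
Reading off the reduced rows gives x_1 = -3/5, x_2 = 8/3.

x_1 = -3/5, x_2 = 8/3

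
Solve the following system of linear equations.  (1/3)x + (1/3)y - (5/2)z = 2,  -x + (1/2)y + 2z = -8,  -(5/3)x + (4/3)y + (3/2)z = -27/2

no solution

Row-reduce:
R1 ← R1 / (1/3).
R2 ← R2 + 1·R1.
R3 ← R3 + 5/3·R1.
R2 ← R2 / (3/2).
R1 ← R1 − 1·R2.
R3 ← R3 − 3·R2.
Row 3 reduces to 0 = 1/2, a contradiction. The system is inconsistent.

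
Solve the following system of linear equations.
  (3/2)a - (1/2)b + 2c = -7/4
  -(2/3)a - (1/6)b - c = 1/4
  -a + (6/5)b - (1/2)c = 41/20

a = 0, b = 3/2, c = -1/2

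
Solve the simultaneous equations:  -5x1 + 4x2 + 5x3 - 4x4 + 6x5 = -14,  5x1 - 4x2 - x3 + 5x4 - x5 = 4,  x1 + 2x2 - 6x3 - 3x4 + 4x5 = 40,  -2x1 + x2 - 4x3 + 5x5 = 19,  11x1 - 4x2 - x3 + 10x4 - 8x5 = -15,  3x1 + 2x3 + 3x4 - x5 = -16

Row-reduce:
R1 ← R1 / (-5).
R2 ← R2 − 5·R1.
R3 ← R3 − 1·R1.
R4 ← R4 + 2·R1.
R5 ← R5 − 11·R1.
R6 ← R6 − 3·R1.
Swap R2 and R3.
R2 ← R2 / (14/5).
R1 ← R1 + 4/5·R2.
R4 ← R4 + 3/5·R2.
R5 ← R5 − 24/5·R2.
R6 ← R6 − 12/5·R2.
R3 ← R3 / (4).
R1 ← R1 + 17/7·R3.
R2 ← R2 + 25/14·R3.
R4 ← R4 + 99/14·R3.
R5 ← R5 − 130/7·R3.
R6 ← R6 − 65/7·R3.
R4 ← R4 / (143/56).
R1 ← R1 − 9/28·R4.
R2 ← R2 + 51/56·R4.
R3 ← R3 − 1/4·R4.
R5 ← R5 − 43/14·R4.
R6 ← R6 − 43/28·R4.
R5 ← R5 / (-6010/143).
R1 ← R1 − 249/143·R5.
R2 ← R2 − 1225/143·R5.
R3 ← R3 − 3/143·R5.
R4 ← R4 − 703/143·R5.
R6 ← R6 + 3005/143·R5.
Row 6 reduces to 0 = -3/2, a contradiction. The system is inconsistent.

no solution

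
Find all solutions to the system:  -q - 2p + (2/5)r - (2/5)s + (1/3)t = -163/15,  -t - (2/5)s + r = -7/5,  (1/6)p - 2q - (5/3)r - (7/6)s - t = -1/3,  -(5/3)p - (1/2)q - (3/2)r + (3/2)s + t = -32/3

infinitely many solutions

Row-reduce:
R1 ← R1 / (-2).
R3 ← R3 − 1/6·R1.
R4 ← R4 + 5/3·R1.
Swap R2 and R3.
R2 ← R2 / (-25/12).
R1 ← R1 − 1/2·R2.
R4 ← R4 − 1/3·R2.
R1 ← R1 + 74/125·R3.
R2 ← R2 − 98/125·R3.
R4 ← R4 + 1571/750·R3.
R4 ← R4 / (3013/3750).
R1 ← R1 + 203/625·R4.
R2 ← R2 − 556/625·R4.
R3 ← R3 + 2/5·R4.
Rank is 4 with 5 unknowns, leaving t free.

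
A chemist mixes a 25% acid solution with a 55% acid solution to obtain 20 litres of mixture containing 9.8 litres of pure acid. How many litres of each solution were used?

Let a = litres of solution A, b = litres of solution B.
  a + b = 20
  (1/4)a + (11/20)b = 49/5
Row-reduce the augmented matrix:
R2 ← R2 − 1/4·R1.
R2 ← R2 / (3/10).
R1 ← R1 − 1·R2.
Reading off the reduced rows gives a = 4, b = 16.

litres of solution A: 4, litres of solution B: 16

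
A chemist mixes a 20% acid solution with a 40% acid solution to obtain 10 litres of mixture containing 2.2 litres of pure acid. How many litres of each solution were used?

Let a = litres of solution A, b = litres of solution B.
  b + a = 10
  (2/5)b + (1/5)a = 11/5
Row-reduce the augmented matrix:
R2 ← R2 − 1/5·R1.
R2 ← R2 / (1/5).
R1 ← R1 − 1·R2.
Reading off the reduced rows gives a = 9, b = 1.

litres of solution A: 9, litres of solution B: 1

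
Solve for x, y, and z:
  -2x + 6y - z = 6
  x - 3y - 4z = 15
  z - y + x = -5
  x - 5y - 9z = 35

x = -1, y = 0, z = -4

Row-reduce the augmented matrix:
R1 ← R1 / (-2).
R2 ← R2 − 1·R1.
R3 ← R3 − 1·R1.
R4 ← R4 − 1·R1.
Swap R2 and R3.
R2 ← R2 / (2).
R1 ← R1 + 3·R2.
R4 ← R4 + 2·R2.
R3 ← R3 / (-9/2).
R1 ← R1 − 5/4·R3.
R2 ← R2 − 1/4·R3.
R4 ← R4 + 9·R3.
R4 reduces to 0 = 0, so the extra equation is consistent.
Reading off the reduced rows gives x = -1, y = 0, z = -4.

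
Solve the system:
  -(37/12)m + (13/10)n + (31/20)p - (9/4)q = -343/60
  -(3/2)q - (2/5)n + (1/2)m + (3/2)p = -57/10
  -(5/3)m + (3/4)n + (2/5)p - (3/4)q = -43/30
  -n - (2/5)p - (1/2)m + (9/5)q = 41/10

infinitely many solutions

Row-reduce:
R1 ← R1 / (-37/12).
R2 ← R2 − 1/2·R1.
R3 ← R3 + 5/3·R1.
R4 ← R4 + 1/2·R1.
R2 ← R2 / (-7/37).
R1 ← R1 + 78/185·R2.
R3 ← R3 − 7/148·R2.
R4 ← R4 + 224/185·R2.
Swap R3 and R4.
R3 ← R3 / (-593/50).
R1 ← R1 + 771/175·R3.
R2 ← R2 + 324/35·R3.
Rank is 3 with 4 unknowns, leaving q free.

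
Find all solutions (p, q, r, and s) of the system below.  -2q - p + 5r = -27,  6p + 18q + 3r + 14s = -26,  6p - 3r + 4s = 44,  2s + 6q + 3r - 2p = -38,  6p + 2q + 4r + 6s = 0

p = 3, q = -3, r = -6, s = 2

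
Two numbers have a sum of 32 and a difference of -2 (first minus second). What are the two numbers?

Let x = first number, y = second number.
  x + y = 32
  x - y = -2
Row-reduce the augmented matrix:
R2 ← R2 − 1·R1.
R2 ← R2 / (-2).
R1 ← R1 − 1·R2.
Reading off the reduced rows gives x = 15, y = 17.

first number: 15, second number: 17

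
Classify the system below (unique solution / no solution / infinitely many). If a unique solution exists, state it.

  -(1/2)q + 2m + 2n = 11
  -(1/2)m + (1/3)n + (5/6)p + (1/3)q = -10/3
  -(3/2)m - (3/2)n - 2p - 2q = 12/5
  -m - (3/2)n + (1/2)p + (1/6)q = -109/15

Row-reduce the augmented matrix:
R1 ← R1 / (2).
R2 ← R2 + 1/2·R1.
R3 ← R3 + 3/2·R1.
R4 ← R4 + 1·R1.
R2 ← R2 / (5/6).
R1 ← R1 − 1·R2.
R4 ← R4 + 1/2·R2.
R3 ← R3 / (-2).
R1 ← R1 + 1·R3.
R2 ← R2 − 1·R3.
R4 ← R4 − 1·R3.
R4 ← R4 / (-55/48).
R1 ← R1 − 11/16·R4.
R2 ← R2 + 15/16·R4.
R3 ← R3 − 19/16·R4.
Reading off the reduced rows gives m = 14/5, n = 2, p = -2, q = -14/5.

m = 14/5, n = 2, p = -2, q = -14/5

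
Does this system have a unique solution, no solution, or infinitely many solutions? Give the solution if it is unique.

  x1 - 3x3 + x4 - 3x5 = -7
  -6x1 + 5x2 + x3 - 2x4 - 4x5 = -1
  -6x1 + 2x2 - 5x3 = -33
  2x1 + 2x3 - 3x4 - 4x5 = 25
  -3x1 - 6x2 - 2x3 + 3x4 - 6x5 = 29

x1 = 0, x2 = -4, x3 = 5, x4 = -1, x5 = -3

Row-reduce the augmented matrix:
R2 ← R2 + 6·R1.
R3 ← R3 + 6·R1.
R4 ← R4 − 2·R1.
R5 ← R5 + 3·R1.
R2 ← R2 / (5).
R3 ← R3 − 2·R2.
R5 ← R5 + 6·R2.
R3 ← R3 / (-81/5).
R1 ← R1 + 3·R3.
R2 ← R2 + 17/5·R3.
R4 ← R4 − 8·R3.
R5 ← R5 + 157/5·R3.
R4 ← R4 / (-229/81).
R1 ← R1 − 5/27·R4.
R2 ← R2 + 10/81·R4.
R3 ← R3 + 22/81·R4.
R5 ← R5 − 184/81·R4.
R5 ← R5 / (-5865/229).
R1 ← R1 + 335/229·R5.
R2 ← R2 + 540/229·R5.
R3 ← R3 − 186/229·R5.
R4 ← R4 − 206/229·R5.
Reading off the reduced rows gives x1 = 0, x2 = -4, x3 = 5, x4 = -1, x5 = -3.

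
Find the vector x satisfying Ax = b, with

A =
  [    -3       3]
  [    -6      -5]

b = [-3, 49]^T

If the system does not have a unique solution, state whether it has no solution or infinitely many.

Row-reduce the augmented matrix:
R1 ← R1 / (-3).
R2 ← R2 + 6·R1.
R2 ← R2 / (-11).
R1 ← R1 + 1·R2.
Reading off the reduced rows gives x_1 = -4, x_2 = -5.

x_1 = -4, x_2 = -5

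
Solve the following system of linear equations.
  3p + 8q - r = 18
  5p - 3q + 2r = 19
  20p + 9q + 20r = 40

p = 5, q = 0, r = -3

Row-reduce the augmented matrix:
R1 ← R1 / (3).
R2 ← R2 − 5·R1.
R3 ← R3 − 20·R1.
R2 ← R2 / (-49/3).
R1 ← R1 − 8/3·R2.
R3 ← R3 + 133/3·R2.
R3 ← R3 / (117/7).
R1 ← R1 − 13/49·R3.
R2 ← R2 + 11/49·R3.
Reading off the reduced rows gives p = 5, q = 0, r = -3.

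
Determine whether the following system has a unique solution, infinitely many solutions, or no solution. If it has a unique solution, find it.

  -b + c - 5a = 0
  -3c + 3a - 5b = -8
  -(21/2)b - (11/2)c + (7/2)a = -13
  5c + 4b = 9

no solution

Row-reduce:
R1 ← R1 / (-5).
R2 ← R2 − 3·R1.
R3 ← R3 − 7/2·R1.
R2 ← R2 / (-28/5).
R1 ← R1 − 1/5·R2.
R3 ← R3 + 56/5·R2.
R4 ← R4 − 4·R2.
Swap R3 and R4.
R3 ← R3 / (23/7).
R1 ← R1 + 2/7·R3.
R2 ← R2 − 3/7·R3.
Row 4 reduces to 0 = 3, a contradiction. The system is inconsistent.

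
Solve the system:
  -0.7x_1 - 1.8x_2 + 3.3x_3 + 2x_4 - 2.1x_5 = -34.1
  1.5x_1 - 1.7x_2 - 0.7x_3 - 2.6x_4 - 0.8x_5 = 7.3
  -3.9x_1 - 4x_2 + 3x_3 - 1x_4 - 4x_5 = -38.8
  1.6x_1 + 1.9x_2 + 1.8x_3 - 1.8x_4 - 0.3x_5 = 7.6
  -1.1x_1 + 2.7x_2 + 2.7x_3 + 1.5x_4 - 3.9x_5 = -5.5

Row-reduce the augmented matrix:
R1 ← R1 / (-7/10).
R2 ← R2 − 3/2·R1.
R3 ← R3 + 39/10·R1.
R4 ← R4 − 8/5·R1.
R5 ← R5 + 11/10·R1.
R2 ← R2 / (-389/70).
R1 ← R1 − 18/7·R2.
R3 ← R3 − 211/35·R2.
R4 ← R4 + 31/14·R2.
R5 ← R5 − 387/70·R2.
R3 ← R3 / (-32963/3890).
R1 ← R1 + 687/389·R3.
R2 ← R2 + 446/389·R3.
R4 ← R4 − 13234/1945·R3.
R5 ← R5 − 7494/1945·R3.
R4 ← R4 / (-1018904/164815).
R1 ← R1 − 2390/32963·R4.
R2 ← R2 − 36002/32963·R4.
R3 ← R3 − 40122/32963·R4.
R5 ← R5 + 1534613/329630·R4.
R5 ← R5 / (-19945003/5094520).
R1 ← R1 − 31685/254726·R5.
R2 ← R2 − 111721/254726·R5.
R3 ← R3 + 129951/254726·R5.
R4 ← R4 − 117191/509452·R5.
Reading off the reduced rows gives x_1 = 2, x_2 = 5, x_3 = -6, x_4 = -3, x_5 = -1.

x_1 = 2, x_2 = 5, x_3 = -6, x_4 = -3, x_5 = -1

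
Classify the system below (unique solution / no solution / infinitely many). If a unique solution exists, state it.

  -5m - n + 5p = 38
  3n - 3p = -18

Row-reduce:
R1 ← R1 / (-5).
R2 ← R2 / (3).
R1 ← R1 − 1/5·R2.
Rank is 2 with 3 unknowns, leaving p free.

infinitely many solutions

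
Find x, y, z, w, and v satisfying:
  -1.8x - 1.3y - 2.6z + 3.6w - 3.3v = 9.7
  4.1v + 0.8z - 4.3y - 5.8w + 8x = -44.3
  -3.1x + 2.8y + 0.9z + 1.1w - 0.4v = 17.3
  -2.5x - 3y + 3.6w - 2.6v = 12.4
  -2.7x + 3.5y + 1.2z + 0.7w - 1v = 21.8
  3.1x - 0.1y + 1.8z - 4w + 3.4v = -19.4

x = 2, y = 4, z = 5, w = 6, v = -3

Row-reduce the augmented matrix:
R1 ← R1 / (-9/5).
R2 ← R2 − 8·R1.
R3 ← R3 + 31/10·R1.
R4 ← R4 + 5/2·R1.
R5 ← R5 + 27/10·R1.
R6 ← R6 − 31/10·R1.
R2 ← R2 / (-907/90).
R1 ← R1 − 13/18·R2.
R3 ← R3 − 907/180·R2.
R4 ← R4 + 43/36·R2.
R5 ← R5 − 109/20·R2.
R6 ← R6 + 421/180·R2.
Swap R3 and R4.
R3 ← R3 / (8863/1814).
R1 ← R1 − 611/907·R3.
R2 ← R2 − 968/907·R3.
R5 ← R5 + 6499/9070·R3.
R6 ← R6 + 1647/9070·R3.
Swap R4 and R5.
R4 ← R4 / (192099/443150).
R1 ← R1 + 40296/44315·R4.
R2 ← R2 + 19598/44315·R4.
R3 ← R3 + 23663/44315·R4.
R6 ← R6 + 58544/221575·R4.
Swap R5 and R6.
R5 ← R5 / (-318189/640330).
R1 ← R1 + 132916/64033·R5.
R2 ← R2 + 62381/64033·R5.
R3 ← R3 + 59333/64033·R5.
R4 ← R4 + 190533/64033·R5.
R6 reduces to 0 = 0, so the extra equation is consistent.
Reading off the reduced rows gives x = 2, y = 4, z = 5, w = 6, v = -3.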